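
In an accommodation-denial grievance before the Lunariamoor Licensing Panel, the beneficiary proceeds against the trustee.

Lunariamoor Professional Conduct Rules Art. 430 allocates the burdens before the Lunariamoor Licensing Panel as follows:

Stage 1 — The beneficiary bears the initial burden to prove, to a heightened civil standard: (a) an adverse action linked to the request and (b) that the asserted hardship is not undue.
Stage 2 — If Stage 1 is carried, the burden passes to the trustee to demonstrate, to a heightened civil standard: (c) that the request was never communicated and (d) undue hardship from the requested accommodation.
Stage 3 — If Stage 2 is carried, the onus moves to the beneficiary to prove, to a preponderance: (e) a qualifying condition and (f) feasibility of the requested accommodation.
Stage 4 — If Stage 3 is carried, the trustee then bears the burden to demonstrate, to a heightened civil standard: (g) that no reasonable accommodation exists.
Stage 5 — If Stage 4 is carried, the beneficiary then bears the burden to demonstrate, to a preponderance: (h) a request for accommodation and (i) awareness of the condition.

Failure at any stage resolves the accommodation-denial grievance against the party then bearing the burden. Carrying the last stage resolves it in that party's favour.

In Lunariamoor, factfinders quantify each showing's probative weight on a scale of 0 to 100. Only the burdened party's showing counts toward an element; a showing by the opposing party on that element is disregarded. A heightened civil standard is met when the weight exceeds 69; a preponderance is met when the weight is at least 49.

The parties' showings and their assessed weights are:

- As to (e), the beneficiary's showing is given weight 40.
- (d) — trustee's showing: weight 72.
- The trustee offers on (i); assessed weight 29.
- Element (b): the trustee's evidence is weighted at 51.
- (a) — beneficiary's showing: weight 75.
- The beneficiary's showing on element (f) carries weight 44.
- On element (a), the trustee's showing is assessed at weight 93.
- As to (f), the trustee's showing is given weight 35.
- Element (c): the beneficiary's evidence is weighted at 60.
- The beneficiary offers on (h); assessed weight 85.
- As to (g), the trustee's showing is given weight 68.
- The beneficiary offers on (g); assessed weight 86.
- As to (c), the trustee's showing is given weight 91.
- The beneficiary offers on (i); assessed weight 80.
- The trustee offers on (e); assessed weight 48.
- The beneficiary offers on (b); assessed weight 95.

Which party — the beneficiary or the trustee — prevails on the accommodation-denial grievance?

trustee

Stage 1 — burden on beneficiary; standard: a heightened civil standard (weight exceeds 69).
    (a): 75 (trustee's 93 disregarded) > 69 [met]
    (b): 95 (trustee's 51 disregarded) > 69 [met]
  Stage 1 carried; the burden shifts to the trustee.
Stage 2 — burden on trustee; standard: a heightened civil standard (weight exceeds 69).
    (c): 91 (beneficiary's 60 disregarded) > 69 [met]
    (d): 72 > 69 [met]
  Stage 2 carried; the burden shifts to the beneficiary.
Stage 3 — burden on beneficiary; standard: a preponderance (weight is at least 49).
    (e): 40 (trustee's 48 disregarded) < 49 [not met]
    (f): 44 (trustee's 35 disregarded) < 49 [not met]
  The beneficiary does not carry Stage 3.
The analysis ends at Stage 3; the trustee prevails.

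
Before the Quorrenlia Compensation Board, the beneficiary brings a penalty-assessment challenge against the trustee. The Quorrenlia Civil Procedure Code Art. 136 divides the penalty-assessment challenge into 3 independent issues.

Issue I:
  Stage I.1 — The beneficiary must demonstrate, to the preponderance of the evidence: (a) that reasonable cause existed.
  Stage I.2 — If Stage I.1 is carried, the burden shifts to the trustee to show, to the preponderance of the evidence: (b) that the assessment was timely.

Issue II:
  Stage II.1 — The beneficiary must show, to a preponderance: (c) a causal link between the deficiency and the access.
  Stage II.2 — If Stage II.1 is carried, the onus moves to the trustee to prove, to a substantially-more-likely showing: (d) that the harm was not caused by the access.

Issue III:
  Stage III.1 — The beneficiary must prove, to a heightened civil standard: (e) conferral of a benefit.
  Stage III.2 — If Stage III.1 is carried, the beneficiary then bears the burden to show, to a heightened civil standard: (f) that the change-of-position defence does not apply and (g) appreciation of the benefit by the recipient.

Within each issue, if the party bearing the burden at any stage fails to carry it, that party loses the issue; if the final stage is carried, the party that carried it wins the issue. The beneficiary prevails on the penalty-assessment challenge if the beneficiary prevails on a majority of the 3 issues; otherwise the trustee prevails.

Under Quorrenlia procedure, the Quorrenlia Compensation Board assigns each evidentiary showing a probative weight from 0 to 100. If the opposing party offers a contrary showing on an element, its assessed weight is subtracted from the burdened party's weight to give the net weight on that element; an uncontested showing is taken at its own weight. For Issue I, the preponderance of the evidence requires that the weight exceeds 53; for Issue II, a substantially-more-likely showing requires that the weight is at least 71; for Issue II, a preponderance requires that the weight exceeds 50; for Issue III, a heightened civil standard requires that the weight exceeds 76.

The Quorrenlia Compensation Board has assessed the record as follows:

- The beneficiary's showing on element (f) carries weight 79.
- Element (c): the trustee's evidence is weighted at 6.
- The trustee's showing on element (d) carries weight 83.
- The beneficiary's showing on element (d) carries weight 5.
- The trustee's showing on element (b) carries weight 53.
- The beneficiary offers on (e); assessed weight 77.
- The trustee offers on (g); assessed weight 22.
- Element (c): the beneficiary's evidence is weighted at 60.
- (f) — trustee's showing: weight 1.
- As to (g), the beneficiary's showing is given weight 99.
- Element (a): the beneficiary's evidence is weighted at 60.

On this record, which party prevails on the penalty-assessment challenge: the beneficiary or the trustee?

— Issue I —
Stage I.1 (beneficiary, the preponderance of the evidence, weight exceeds 53): (a) 60 > 53 — meets.
  Stage I.1 is satisfied; the onus moves to the trustee.
Stage I.2 (trustee, the preponderance of the evidence, weight exceeds 53): (b) 53 ≤ 53 — fails.
  Not every element is met, so the trustee fails to carry Stage I.2.
The analysis ends at Stage I.2; the beneficiary prevails on this issue.
— Issue II —
At Stage II.1 the beneficiary must meet a preponderance (weight exceeds 50): on (c) the weight is 60 less the opposing 6 gives net 54, > 50, so (c) meets the standard.
  Stage II.1 carried; the burden shifts to the trustee.
At Stage II.2 the trustee must meet a substantially-more-likely showing (weight is at least 71): on (d) the weight is 83 less the opposing 5 gives net 78, ≥ 71, so (d) meets the standard.
  All elements met at the final stage.
With every stage satisfied, the trustee prevails on this issue.
— Issue III —
At Stage III.1 the beneficiary must meet a heightened civil standard (weight exceeds 76): on (e) the weight is 77, > 76, so (e) meets the standard.
  Stage III.1 carried; the burden remains with the beneficiary.
At Stage III.2 the beneficiary must meet a heightened civil standard (weight exceeds 76): on (f) the weight is 79 less the opposing 1 gives net 78, which does exceed 76, so (f) meets the standard; on (g) the weight is 99 less the opposing 22 gives net 77, > 76, so (g) meets the standard.
  The beneficiary carries the last stage.
All stages carried — the beneficiary prevails on this issue.
Per-issue: Issue I → beneficiary; Issue II → trustee; Issue III → beneficiary. The beneficiary must prevail on a majority of issues; overall, the beneficiary prevails.

beneficiary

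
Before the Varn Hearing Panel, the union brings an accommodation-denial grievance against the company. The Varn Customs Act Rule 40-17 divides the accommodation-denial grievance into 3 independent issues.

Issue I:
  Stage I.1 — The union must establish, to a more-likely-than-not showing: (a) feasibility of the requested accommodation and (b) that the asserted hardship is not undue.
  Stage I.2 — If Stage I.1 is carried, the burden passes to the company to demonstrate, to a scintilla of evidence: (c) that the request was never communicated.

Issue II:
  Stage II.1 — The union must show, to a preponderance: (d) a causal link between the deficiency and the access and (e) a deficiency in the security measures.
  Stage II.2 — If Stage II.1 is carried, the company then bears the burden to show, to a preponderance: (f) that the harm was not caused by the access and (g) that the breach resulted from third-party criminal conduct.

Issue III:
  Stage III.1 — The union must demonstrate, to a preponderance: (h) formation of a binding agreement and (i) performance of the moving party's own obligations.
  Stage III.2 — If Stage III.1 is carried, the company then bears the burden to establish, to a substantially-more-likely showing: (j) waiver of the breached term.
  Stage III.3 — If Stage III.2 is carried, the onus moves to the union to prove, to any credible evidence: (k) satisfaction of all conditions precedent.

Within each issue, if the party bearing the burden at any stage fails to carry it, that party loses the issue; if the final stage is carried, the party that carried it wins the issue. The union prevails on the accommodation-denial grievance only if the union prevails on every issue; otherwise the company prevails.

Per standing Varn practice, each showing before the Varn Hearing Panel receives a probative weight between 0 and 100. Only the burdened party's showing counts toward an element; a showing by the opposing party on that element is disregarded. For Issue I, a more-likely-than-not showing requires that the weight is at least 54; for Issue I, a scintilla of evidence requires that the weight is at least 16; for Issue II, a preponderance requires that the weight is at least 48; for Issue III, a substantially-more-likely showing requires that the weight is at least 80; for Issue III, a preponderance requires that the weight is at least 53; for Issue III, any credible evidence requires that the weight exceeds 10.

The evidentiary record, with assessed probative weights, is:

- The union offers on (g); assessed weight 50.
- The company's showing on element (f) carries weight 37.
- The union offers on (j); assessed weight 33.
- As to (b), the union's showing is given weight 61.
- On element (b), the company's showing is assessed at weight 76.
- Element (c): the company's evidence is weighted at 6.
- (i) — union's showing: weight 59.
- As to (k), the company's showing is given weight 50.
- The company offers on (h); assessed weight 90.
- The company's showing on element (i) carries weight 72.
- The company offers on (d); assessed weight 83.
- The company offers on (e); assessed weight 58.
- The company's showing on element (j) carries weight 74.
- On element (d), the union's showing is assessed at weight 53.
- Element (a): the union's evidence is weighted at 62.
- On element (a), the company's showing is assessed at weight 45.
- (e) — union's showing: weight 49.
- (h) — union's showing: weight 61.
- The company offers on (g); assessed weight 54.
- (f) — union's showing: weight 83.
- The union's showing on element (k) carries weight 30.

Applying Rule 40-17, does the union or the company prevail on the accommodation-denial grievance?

— Issue I —
Stage I.1 (union, a more-likely-than-not showing, weight is at least 54): (a) 62 (company's 45 disregarded) ≥ 54 — meets; (b) 61 (company's 76 disregarded) ≥ 54 — meets.
  The union carries Stage I.1; the company now bears the burden.
Stage I.2 (company, a scintilla of evidence, weight is at least 16): (c) 6 < 16 — fails.
  Stage I.2 not carried; the company fails its burden.
The analysis ends at Stage I.2; the union prevails on this issue.
— Issue II —
Stage II.1 — burden on union; standard: a preponderance (weight is at least 48).
    (d): 53 (company's 83 disregarded) ≥ 48 [met]
    (e): 49 (company's 58 disregarded) ≥ 48 [met]
  The union carries Stage II.1; the company now bears the burden.
Stage II.2 — burden on company; standard: a preponderance (weight is at least 48).
    (f): 37 (union's 83 disregarded) < 48 [not met]
    (g): 54 (union's 50 disregarded) ≥ 48 [met]
  Stage II.2 not carried; the company fails its burden.
The analysis ends at Stage II.2; the union prevails on this issue.
— Issue III —
At Stage III.1 the union must meet a preponderance (weight is at least 53): on (h) the weight is 61 (the company's 90 is given no effect), ≥ 53, so (h) meets the standard; on (i) the weight is 59 (the company's 72 is given no effect), ≥ 53, so (i) meets the standard.
  The union carries Stage III.1; the company now bears the burden.
At Stage III.2 the company must meet a substantially-more-likely showing (weight is at least 80): on (j) the weight is 74 (the union's 33 is given no effect), < 80, so (j) does not meet the standard.
  Stage III.2 not carried; the company fails its burden.
The union prevails on this issue.
Per-issue: Issue I → union; Issue II → union; Issue III → union. The union must prevail on every issue; overall, the union prevails.

union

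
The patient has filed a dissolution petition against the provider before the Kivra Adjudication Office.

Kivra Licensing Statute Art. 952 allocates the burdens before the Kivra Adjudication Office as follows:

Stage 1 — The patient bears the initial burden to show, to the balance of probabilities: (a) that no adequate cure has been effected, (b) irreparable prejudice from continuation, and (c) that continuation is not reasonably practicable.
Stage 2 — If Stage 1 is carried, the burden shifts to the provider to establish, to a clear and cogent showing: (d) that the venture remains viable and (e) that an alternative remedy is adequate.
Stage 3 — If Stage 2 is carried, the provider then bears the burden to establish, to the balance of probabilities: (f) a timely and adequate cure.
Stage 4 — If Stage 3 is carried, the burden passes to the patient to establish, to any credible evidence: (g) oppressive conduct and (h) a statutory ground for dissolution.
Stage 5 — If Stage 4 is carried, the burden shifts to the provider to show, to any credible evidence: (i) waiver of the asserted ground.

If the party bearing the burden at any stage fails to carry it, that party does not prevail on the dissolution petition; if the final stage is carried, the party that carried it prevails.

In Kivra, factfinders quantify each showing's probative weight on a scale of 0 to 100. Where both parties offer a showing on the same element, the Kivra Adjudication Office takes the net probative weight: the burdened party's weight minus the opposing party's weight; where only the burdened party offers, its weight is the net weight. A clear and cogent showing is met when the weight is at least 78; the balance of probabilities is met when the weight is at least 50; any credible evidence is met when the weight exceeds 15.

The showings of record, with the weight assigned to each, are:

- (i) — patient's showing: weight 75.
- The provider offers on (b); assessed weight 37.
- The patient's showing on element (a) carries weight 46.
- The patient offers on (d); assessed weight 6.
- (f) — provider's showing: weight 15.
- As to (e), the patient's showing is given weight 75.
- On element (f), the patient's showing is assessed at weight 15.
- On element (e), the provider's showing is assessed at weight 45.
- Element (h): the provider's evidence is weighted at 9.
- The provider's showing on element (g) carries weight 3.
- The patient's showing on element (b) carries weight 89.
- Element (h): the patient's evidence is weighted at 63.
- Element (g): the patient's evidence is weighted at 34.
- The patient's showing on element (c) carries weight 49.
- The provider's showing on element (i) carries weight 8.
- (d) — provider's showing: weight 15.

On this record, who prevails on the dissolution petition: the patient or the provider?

provider

At Stage 1 the patient must meet the balance of probabilities (weight is at least 50): on (a) the weight is 46, which does not reach 50, so (a) does not meet the standard; on (b) the weight is 89 less the opposing 37 gives net 52, ≥ 50, so (b) meets the standard; on (c) the weight is 49, which does not reach 50, so (c) does not meet the standard.
  The patient does not carry Stage 1.
The analysis ends at Stage 1; the provider prevails.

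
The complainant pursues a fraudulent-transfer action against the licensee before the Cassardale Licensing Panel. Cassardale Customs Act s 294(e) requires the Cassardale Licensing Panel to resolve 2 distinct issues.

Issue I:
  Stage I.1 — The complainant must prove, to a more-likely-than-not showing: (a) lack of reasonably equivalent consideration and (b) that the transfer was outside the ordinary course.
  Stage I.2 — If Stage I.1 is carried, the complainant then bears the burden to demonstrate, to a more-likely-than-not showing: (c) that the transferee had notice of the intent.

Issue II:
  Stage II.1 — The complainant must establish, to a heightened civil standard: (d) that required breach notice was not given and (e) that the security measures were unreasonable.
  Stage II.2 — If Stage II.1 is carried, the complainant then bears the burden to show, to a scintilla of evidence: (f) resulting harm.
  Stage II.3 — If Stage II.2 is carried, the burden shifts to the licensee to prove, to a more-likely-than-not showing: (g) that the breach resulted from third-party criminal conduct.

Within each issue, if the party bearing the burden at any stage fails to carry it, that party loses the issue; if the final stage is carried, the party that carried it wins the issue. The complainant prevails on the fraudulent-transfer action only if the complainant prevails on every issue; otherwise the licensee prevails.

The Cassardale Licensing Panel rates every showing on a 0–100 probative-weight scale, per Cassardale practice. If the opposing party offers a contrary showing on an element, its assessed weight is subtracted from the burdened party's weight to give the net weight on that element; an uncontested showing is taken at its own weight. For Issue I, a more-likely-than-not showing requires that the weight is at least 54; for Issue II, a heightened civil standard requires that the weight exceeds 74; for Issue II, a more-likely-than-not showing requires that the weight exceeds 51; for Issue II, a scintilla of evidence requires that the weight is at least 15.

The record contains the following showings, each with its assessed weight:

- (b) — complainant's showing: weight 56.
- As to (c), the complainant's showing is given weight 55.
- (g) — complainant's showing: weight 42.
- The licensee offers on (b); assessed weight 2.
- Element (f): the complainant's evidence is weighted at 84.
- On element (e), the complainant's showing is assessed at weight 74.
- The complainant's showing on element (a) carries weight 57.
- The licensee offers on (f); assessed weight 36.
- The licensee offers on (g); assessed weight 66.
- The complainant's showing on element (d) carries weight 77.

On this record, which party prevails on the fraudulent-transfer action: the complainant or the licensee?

— Issue I —
Stage I.1 (complainant, a more-likely-than-not showing, weight is at least 54): (a) 57 ≥ 54 — meets; (b) net 56−2=54 ≥ 54 — meets.
  All elements met. The complainant retains the burden for Stage I.2.
Stage I.2 (complainant, a more-likely-than-not showing, weight is at least 54): (c) 55 ≥ 54 — meets.
  Stage I.2 carried; the final stage is satisfied.
All stages carried — the complainant prevails on this issue.
— Issue II —
At Stage II.1 the complainant must meet a heightened civil standard (weight exceeds 74): on (d) the weight is 77, which does exceed 74, so (d) meets the standard; on (e) the weight is 74, which does not exceed 74, so (e) does not meet the standard.
  Not every element is met, so the complainant fails to carry Stage II.1.
So the licensee prevails on this issue.
Per-issue: Issue I → complainant; Issue II → licensee. The complainant must prevail on every issue; overall, the licensee prevails.

licensee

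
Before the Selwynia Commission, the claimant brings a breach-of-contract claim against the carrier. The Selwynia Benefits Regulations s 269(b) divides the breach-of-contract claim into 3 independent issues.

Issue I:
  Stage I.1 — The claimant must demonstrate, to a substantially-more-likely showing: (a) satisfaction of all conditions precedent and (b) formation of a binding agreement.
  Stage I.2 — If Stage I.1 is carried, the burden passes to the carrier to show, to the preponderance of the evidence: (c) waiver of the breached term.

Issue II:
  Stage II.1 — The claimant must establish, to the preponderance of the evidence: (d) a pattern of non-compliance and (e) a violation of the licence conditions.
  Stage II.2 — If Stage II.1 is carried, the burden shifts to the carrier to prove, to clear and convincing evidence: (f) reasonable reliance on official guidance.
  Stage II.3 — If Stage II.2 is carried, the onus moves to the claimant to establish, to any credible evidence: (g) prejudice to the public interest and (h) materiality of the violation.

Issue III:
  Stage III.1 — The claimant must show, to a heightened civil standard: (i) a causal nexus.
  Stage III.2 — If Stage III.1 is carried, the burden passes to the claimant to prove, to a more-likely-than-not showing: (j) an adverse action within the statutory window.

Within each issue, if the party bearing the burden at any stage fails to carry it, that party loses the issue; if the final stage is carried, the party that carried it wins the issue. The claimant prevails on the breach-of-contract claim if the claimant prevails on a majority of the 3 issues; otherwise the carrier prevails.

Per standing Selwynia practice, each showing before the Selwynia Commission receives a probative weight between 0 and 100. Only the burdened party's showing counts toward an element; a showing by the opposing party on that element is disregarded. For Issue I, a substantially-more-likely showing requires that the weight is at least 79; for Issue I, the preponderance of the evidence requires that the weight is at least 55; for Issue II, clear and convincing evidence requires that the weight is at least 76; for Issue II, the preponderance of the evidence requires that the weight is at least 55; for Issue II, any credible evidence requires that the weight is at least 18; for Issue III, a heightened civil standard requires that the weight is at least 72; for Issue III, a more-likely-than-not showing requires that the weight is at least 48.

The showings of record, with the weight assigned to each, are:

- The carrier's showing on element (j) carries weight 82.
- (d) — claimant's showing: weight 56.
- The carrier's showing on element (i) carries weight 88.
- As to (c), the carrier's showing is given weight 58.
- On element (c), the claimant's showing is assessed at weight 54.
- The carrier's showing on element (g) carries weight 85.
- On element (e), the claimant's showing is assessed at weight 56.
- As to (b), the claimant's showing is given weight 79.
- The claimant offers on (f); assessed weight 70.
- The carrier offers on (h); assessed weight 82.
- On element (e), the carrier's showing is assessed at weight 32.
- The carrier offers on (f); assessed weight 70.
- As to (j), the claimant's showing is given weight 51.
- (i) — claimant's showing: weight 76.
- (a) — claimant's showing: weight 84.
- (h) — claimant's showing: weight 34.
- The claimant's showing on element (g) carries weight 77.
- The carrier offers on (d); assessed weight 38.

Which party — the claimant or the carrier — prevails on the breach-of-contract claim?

— Issue I —
Stage I.1 (claimant, a substantially-more-likely showing, weight is at least 79): (a) 84 ≥ 79 — meets; (b) 79 ≥ 79 — meets.
  The claimant carries Stage I.1; the carrier now bears the burden.
Stage I.2 (carrier, the preponderance of the evidence, weight is at least 55): (c) 58 (claimant's 54 disregarded) ≥ 55 — meets.
  The carrier carries the last stage.
With every stage satisfied, the carrier prevails on this issue.
— Issue II —
At Stage II.1 the claimant must meet the preponderance of the evidence (weight is at least 55): on (d) the weight is 56 (the carrier's 38 is given no effect), ≥ 55, so (d) meets the standard; on (e) the weight is 56 (the carrier's 32 is given no effect), which does reach 55, so (e) meets the standard.
  Stage II.1 is satisfied; the onus moves to the carrier.
At Stage II.2 the carrier must meet clear and convincing evidence (weight is at least 76): on (f) the weight is 70 (the claimant's 70 is given no effect), which does not reach 76, so (f) does not meet the standard.
  The carrier does not carry Stage II.2.
So the claimant prevails on this issue.
— Issue III —
Stage III.1 (claimant, a heightened civil standard, weight is at least 72): (i) 76 (carrier's 88 disregarded) ≥ 72 — meets.
  All elements met. The claimant retains the burden for Stage III.2.
Stage III.2 (claimant, a more-likely-than-not showing, weight is at least 48): (j) 51 (carrier's 82 disregarded) ≥ 48 — meets.
  All elements met at the final stage.
With every stage satisfied, the claimant prevails on this issue.
Per-issue: Issue I → carrier; Issue II → claimant; Issue III → claimant. The claimant must prevail on a majority of issues; overall, the claimant prevails.

claimant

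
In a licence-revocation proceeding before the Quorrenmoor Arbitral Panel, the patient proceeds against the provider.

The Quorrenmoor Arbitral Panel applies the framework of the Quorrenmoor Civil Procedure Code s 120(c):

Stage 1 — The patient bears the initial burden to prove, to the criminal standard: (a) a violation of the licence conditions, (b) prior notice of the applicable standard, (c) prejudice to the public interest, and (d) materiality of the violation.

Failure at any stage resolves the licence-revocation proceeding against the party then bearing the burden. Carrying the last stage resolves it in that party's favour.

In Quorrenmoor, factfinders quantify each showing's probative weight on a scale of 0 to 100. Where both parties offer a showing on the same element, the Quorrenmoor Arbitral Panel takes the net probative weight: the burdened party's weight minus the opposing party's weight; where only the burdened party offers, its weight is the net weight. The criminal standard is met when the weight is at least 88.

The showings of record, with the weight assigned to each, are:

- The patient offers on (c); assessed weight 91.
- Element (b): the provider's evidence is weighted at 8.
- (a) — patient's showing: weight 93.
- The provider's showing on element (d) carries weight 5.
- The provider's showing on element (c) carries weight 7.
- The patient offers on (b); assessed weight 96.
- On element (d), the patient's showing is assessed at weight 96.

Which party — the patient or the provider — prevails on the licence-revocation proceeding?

provider

At Stage 1 the patient must meet the criminal standard (weight is at least 88): on (a) the weight is 93, which does reach 88, so (a) meets the standard; on (b) the weight is 96 less the opposing 8 gives net 88, ≥ 88, so (b) meets the standard; on (c) the weight is 91 less the opposing 7 gives net 84, < 88, so (c) does not meet the standard; on (d) the weight is 96 less the opposing 5 gives net 91, which does reach 88, so (d) meets the standard.
  Stage 1 not carried; the patient fails its burden.
The provider prevails.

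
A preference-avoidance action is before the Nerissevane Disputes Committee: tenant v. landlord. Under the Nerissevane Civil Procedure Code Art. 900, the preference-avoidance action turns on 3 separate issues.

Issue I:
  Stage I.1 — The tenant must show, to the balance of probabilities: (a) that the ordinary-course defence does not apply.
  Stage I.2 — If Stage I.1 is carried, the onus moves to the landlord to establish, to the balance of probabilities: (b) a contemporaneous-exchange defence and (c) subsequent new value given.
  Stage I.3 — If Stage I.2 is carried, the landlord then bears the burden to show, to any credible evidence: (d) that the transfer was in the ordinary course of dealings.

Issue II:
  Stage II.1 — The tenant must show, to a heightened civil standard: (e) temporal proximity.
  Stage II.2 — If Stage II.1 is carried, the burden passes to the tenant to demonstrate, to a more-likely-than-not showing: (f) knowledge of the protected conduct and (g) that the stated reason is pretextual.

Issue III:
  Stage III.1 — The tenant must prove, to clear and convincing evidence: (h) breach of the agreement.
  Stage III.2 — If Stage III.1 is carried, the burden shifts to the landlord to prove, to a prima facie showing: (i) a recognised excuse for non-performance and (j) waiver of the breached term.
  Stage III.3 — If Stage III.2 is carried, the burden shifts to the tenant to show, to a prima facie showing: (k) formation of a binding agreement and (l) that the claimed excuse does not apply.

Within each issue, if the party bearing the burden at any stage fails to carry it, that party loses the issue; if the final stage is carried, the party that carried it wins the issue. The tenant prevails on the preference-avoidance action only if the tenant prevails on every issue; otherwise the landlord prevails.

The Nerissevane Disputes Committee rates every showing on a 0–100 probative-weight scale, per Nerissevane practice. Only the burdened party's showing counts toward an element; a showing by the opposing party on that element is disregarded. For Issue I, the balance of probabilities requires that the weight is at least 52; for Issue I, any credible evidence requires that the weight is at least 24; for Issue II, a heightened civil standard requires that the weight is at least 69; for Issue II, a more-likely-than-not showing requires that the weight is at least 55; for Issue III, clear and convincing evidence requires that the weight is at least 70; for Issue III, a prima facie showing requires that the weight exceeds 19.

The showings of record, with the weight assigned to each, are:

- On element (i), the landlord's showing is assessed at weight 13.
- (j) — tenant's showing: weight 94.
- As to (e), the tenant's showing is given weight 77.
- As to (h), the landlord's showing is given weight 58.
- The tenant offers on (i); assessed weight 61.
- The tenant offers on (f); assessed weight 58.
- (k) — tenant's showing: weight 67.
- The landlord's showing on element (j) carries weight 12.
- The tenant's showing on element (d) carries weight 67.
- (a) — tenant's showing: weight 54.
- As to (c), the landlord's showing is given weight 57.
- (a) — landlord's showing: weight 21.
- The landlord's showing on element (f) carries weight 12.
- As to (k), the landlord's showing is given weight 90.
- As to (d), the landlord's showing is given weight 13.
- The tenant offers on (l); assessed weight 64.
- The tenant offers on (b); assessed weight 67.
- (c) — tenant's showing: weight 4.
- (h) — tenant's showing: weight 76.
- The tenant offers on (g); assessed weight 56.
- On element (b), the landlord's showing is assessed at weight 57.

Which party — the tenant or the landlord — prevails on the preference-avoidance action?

tenant

— Issue I —
Stage I.1 (tenant, the balance of probabilities, weight is at least 52): (a) 54 (landlord's 21 disregarded) ≥ 52 — meets.
  The tenant carries Stage I.1; the landlord now bears the burden.
Stage I.2 (landlord, the balance of probabilities, weight is at least 52): (b) 57 (tenant's 67 disregarded) ≥ 52 — meets; (c) 57 (tenant's 4 disregarded) ≥ 52 — meets.
  All elements met. The landlord retains the burden for Stage I.3.
Stage I.3 (landlord, any credible evidence, weight is at least 24): (d) 13 (tenant's 67 disregarded) < 24 — fails.
  The landlord does not carry Stage I.3.
So the tenant prevails on this issue.
— Issue II —
Stage II.1 — burden on tenant; standard: a heightened civil standard (weight is at least 69).
    (e): 77 ≥ 69 [met]
  Stage II.1 carried; the burden remains with the tenant.
Stage II.2 — burden on tenant; standard: a more-likely-than-not showing (weight is at least 55).
    (f): 58 (landlord's 12 disregarded) ≥ 55 [met]
    (g): 56 ≥ 55 [met]
  Stage II.2 carried; the final stage is satisfied.
All stages carried — the tenant prevails on this issue.
— Issue III —
Stage III.1 — burden on tenant; standard: clear and convincing evidence (weight is at least 70).
    (h): 76 (landlord's 58 disregarded) ≥ 70 [met]
  Stage III.1 is satisfied; the onus moves to the landlord.
Stage III.2 — burden on landlord; standard: a prima facie showing (weight exceeds 19).
    (i): 13 (tenant's 61 disregarded) ≤ 19 [not met]
    (j): 12 (tenant's 94 disregarded) ≤ 19 [not met]
  The landlord does not carry Stage III.2.
The analysis ends at Stage III.2; the tenant prevails on this issue.
Per-issue: Issue I → tenant; Issue II → tenant; Issue III → tenant. The tenant must prevail on every issue; overall, the tenant prevails.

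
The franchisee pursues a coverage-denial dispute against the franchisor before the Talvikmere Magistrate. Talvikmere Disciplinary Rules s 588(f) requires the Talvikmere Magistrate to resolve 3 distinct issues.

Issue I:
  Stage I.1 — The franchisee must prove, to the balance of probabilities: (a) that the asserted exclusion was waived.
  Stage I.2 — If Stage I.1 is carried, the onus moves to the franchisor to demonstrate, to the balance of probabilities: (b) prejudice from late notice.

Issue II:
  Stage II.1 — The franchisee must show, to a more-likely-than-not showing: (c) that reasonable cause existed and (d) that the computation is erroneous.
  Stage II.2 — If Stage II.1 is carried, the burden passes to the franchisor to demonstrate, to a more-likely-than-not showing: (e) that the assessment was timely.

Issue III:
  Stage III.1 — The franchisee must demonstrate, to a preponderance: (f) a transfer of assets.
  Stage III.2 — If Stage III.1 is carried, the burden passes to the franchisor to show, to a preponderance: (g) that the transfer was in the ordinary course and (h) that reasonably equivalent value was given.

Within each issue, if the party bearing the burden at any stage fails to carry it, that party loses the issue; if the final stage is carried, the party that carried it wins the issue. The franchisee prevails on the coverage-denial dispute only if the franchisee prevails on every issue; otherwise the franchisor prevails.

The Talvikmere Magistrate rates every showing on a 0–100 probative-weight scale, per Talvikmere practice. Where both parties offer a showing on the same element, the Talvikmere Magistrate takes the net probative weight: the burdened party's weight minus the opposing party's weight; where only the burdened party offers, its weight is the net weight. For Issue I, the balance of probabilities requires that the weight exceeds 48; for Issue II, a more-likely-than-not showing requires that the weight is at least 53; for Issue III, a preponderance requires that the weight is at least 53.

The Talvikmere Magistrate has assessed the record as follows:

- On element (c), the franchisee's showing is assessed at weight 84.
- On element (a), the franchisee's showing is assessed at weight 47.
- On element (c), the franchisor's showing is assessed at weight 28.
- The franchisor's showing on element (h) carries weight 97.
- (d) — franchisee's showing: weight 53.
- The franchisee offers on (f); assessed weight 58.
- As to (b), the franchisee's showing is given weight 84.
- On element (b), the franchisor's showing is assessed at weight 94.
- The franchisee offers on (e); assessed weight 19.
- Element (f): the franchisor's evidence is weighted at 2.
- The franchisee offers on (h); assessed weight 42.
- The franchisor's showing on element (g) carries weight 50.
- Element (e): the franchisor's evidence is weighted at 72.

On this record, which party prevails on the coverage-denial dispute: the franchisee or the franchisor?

— Issue I —
At Stage I.1 the franchisee must meet the balance of probabilities (weight exceeds 48): on (a) the weight is 47, which does not exceed 48, so (a) does not meet the standard.
  The franchisee does not carry Stage I.1.
The franchisor prevails on this issue.
— Issue II —
At Stage II.1 the franchisee must meet a more-likely-than-not showing (weight is at least 53): on (c) the weight is 84 less the opposing 28 gives net 56, ≥ 53, so (c) meets the standard; on (d) the weight is 53, ≥ 53, so (d) meets the standard.
  Stage II.1 is satisfied; the onus moves to the franchisor.
At Stage II.2 the franchisor must meet a more-likely-than-not showing (weight is at least 53): on (e) the weight is 72 less the opposing 19 gives net 53, ≥ 53, so (e) meets the standard.
  All elements met at the final stage.
With every stage satisfied, the franchisor prevails on this issue.
— Issue III —
Stage III.1 (franchisee, a preponderance, weight is at least 53): (f) net 58−2=56 ≥ 53 — meets.
  Stage III.1 is satisfied; the onus moves to the franchisor.
Stage III.2 (franchisor, a preponderance, weight is at least 53): (g) 50 < 53 — fails; (h) net 97−42=55 ≥ 53 — meets.
  Stage III.2 not carried; the franchisor fails its burden.
The analysis ends at Stage III.2; the franchisee prevails on this issue.
Per-issue: Issue I → franchisor; Issue II → franchisor; Issue III → franchisee. The franchisee must prevail on every issue; overall, the franchisor prevails.

franchisor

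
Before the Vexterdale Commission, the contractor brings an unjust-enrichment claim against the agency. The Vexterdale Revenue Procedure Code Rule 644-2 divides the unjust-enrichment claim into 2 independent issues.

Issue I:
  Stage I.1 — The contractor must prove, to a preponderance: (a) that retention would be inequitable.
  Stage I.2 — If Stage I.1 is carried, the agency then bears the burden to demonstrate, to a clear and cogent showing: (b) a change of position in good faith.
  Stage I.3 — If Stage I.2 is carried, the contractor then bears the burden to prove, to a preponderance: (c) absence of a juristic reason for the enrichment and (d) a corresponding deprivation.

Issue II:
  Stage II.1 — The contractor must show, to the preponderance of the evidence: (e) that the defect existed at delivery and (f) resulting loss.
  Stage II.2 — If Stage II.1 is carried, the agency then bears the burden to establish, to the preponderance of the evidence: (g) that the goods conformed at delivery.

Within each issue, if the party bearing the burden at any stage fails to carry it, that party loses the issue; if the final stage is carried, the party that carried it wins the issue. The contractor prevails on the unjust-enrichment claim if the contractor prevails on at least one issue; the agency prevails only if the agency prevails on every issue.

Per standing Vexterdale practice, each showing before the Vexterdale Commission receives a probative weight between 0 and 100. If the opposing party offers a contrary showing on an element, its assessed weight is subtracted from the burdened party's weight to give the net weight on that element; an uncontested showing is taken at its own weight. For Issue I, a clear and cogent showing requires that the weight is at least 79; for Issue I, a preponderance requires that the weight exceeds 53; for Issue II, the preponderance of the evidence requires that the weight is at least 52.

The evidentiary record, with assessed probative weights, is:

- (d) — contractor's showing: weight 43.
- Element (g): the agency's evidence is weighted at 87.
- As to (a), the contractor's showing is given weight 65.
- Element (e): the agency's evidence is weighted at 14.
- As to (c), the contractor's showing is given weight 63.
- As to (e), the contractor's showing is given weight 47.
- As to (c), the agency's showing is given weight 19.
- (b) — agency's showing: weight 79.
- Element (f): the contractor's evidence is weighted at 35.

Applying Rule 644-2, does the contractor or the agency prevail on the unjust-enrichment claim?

agency

— Issue I —
At Stage I.1 the contractor must meet a preponderance (weight exceeds 53): on (a) the weight is 65, which does exceed 53, so (a) meets the standard.
  The contractor carries Stage I.1; the agency now bears the burden.
At Stage I.2 the agency must meet a clear and cogent showing (weight is at least 79): on (b) the weight is 79, which does reach 79, so (b) meets the standard.
  Stage I.2 carried; the burden shifts to the contractor.
At Stage I.3 the contractor must meet a preponderance (weight exceeds 53): on (c) the weight is 63 less the opposing 19 gives net 44, which does not exceed 53, so (c) does not meet the standard; on (d) the weight is 43, which does not exceed 53, so (d) does not meet the standard.
  Stage I.3 not carried; the contractor fails its burden.
So the agency prevails on this issue.
— Issue II —
Stage II.1 (contractor, the preponderance of the evidence, weight is at least 52): (e) net 47−14=33 < 52 — fails; (f) 35 < 52 — fails.
  Not every element is met, so the contractor fails to carry Stage II.1.
The analysis ends at Stage II.1; the agency prevails on this issue.
Per-issue: Issue I → agency; Issue II → agency. The contractor must prevail on at least one issue; overall, the agency prevails.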